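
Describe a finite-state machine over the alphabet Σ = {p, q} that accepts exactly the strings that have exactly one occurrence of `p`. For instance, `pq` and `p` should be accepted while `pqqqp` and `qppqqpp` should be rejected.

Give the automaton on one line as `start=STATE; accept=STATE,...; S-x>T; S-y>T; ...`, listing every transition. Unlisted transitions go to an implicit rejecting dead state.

Count `p`s, saturating at 2: state s0 means no `p` yet, s1 means one `p` seen, s2 means more than one. Each `p` increments (capped at s2); other symbols loop. Accept from {s1}.
With 3 states:
        p   q  
>  s0   s1  s0 
 * s1   s2  s1 
   s2   s2  s2 
(> = start, * = accepting)

start=s0; accept=s1; s0-p>s1; s0-q>s0; s1-p>s2; s1-q>s1; s2-p>s2; s2-q>s2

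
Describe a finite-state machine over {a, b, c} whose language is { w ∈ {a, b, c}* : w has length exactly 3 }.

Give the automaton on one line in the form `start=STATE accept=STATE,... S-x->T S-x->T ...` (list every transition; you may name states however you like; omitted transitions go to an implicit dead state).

start=S0 accept=S3 S0-a->S1 S0-b->S1 S0-c->S1 S1-a->S2 S1-b->S2 S1-c->S2 S2-a->S3 S2-b->S3 S2-c->S3 S3-a->S4 S3-b->S4 S3-c->S4 S4-a->S4 S4-b->S4 S4-c->S4

Count input length up to 4: every symbol moves from S0 toward S4, which means 'more than 3' and absorbs. Accept from {S3}.
5 states suffice.
        a   b   c  
>  S0   S1  S1  S1 
   S1   S2  S2  S2 
   S2   S3  S3  S3 
 * S3   S4  S4  S4 
   S4   S4  S4  S4 
(> = start, * = accepting)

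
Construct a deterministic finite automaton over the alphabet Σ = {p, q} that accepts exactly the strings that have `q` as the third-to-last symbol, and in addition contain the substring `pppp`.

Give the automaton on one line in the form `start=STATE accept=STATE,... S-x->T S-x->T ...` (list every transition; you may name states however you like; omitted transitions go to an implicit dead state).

Handle the two conditions separately and then intersect. One (15 states) tracks the last 3 symbols read; the other (5 states) tracks whether and how much of `pppp` has been seen. Each combined state is a pair, one component from each; accept when both components accept. After merging equivalent states the machine shrinks.
A 12-state machine:
          p    q  
>  s0     s1   s0 
   s1     s2   s0 
   s2     s3   s0 
   s3     s4   s0 
   s4     s4   s5 
   s5     s6   s7 
   s6     s8   s9 
   s7    s10  s11 
 * s8     s4   s5 
 * s9     s6   s7 
 * s10    s8   s9 
 * s11   s10  s11 
(> = start, * = accepting)

start=s0 accept=s8,s9,s10,s11 s0-p->s1 s0-q->s0 s1-p->s2 s1-q->s0 s2-p->s3 s2-q->s0 s3-p->s4 s3-q->s0 s4-p->s4 s4-q->s5 s5-p->s6 s5-q->s7 s6-p->s8 s6-q->s9 s7-p->s10 s7-q->s11 s8-p->s4 s8-q->s5 s9-p->s6 s9-q->s7 s10-p->s8 s10-q->s9 s11-p->s10 s11-q->s11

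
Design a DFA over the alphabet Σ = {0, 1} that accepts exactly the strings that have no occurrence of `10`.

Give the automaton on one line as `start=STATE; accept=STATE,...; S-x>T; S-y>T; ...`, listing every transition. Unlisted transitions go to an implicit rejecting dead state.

start=S0; accept=S0,S1; S0-0>S0; S0-1>S1; S1-0>S2; S1-1>S1; S2-0>S2; S2-1>S2

Track partial matches of the forbidden pattern `10`. State S2 is a dead state reached once `10` has occurred; every other state accepts. S0 means no part of `10` is currently matched.
3 states suffice.
        0   1  
>* S0   S0  S1 
 * S1   S2  S1 
   S2   S2  S2 
(> = start, * = accepting)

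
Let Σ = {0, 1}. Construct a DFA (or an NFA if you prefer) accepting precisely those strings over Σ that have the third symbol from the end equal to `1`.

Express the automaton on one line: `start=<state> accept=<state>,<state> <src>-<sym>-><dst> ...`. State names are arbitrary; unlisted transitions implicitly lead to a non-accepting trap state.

start=s0 accept=s11,s12,s13,s14 s0-0->s1 s0-1->s2 s1-0->s3 s1-1->s4 s2-0->s5 s2-1->s6 s3-0->s7 s3-1->s8 s4-0->s9 s4-1->s10 s5-0->s11 s5-1->s12 s6-0->s13 s6-1->s14 s7-0->s7 s7-1->s8 s8-0->s9 s8-1->s10 s9-0->s11 s9-1->s12 s10-0->s13 s10-1->s14 s11-0->s7 s11-1->s8 s12-0->s9 s12-1->s10 s13-0->s11 s13-1->s12 s14-0->s13 s14-1->s14

Because acceptance depends on a position counted from the end, the machine has to buffer the most recent 3 symbols. Make each state the string of the last up-to-3 symbols read; on input `x` shift the window left and append `x`. Accept when the buffered window has length 3 and begins with `1`.
With 15 states:
          0    1  
>  s0     s1   s2 
   s1     s3   s4 
   s2     s5   s6 
   s3     s7   s8 
   s4     s9  s10 
   s5    s11  s12 
   s6    s13  s14 
   s7     s7   s8 
   s8     s9  s10 
   s9    s11  s12 
   s10   s13  s14 
 * s11    s7   s8 
 * s12    s9  s10 
 * s13   s11  s12 
 * s14   s13  s14 
(> = start, * = accepting)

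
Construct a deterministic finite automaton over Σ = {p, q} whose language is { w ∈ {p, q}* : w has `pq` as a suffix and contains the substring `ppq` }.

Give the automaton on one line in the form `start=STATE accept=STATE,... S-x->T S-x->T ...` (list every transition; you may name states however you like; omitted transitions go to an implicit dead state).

start=s0 accept=s4 s0-p->s1 s0-q->s0 s1-p->s2 s1-q->s3 s2-p->s2 s2-q->s4 s3-p->s1 s3-q->s0 s4-p->s5 s4-q->s6 s5-p->s5 s5-q->s4 s6-p->s5 s6-q->s6

Build one automaton per condition and run them in lockstep. The first has 3 states tracking how much of the suffix `pq` has currently been matched; the second has 4 states tracking whether and how much of `ppq` has been seen. A product state is a pair (one from each), accepting exactly when both do.
        p   q  
>  s0   s1  s0 
   s1   s2  s3 
   s2   s2  s4 
   s3   s1  s0 
 * s4   s5  s6 
   s5   s5  s4 
   s6   s5  s6 
(> = start, * = accepting)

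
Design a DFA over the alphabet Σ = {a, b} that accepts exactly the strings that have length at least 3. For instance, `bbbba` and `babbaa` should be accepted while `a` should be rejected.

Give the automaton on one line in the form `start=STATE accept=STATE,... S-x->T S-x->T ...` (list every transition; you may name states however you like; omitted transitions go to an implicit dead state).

start=q0 accept=q3,q4 q0-a->q1 q0-b->q1 q1-a->q2 q1-b->q2 q2-a->q3 q2-b->q3 q3-a->q4 q3-b->q4 q4-a->q4 q4-b->q4

We only need to distinguish lengths 0, 1, …, 3, and '>3'. Chain q0 → q1 → q2 → q3 → q4 on every symbol, with q4 looping. Accepting states: {q3, q4}.
A 5-state machine:
        a   b  
>  q0   q1  q1 
   q1   q2  q2 
   q2   q3  q3 
 * q3   q4  q4 
 * q4   q4  q4 
(> = start, * = accepting)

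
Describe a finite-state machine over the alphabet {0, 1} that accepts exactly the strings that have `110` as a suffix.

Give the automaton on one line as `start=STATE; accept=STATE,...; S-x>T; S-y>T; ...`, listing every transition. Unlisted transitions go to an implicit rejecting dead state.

start=q0; accept=q3; q0-0>q0; q0-1>q1; q1-0>q0; q1-1>q2; q2-0>q3; q2-1>q2; q3-0>q0; q3-1>q1

Let each state record the length of the longest suffix of the input read so far that is also a prefix of `110`. q1 means the last symbol is `1`; q2 means the last 2 symbols are `11`; q3 means the last 3 symbols are `110`. Accept only at q3, where the string currently ends in `110`.
With 4 states:
        0   1  
>  q0   q0  q1 
   q1   q0  q2 
   q2   q3  q2 
 * q3   q0  q1 
(> = start, * = accepting)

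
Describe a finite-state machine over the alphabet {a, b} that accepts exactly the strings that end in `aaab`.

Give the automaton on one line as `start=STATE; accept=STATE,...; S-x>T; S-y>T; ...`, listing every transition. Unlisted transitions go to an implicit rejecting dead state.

start=s0; accept=s4; s0-a>s1; s0-b>s0; s1-a>s2; s1-b>s0; s2-a>s3; s2-b>s0; s3-a>s3; s3-b>s4; s4-a>s1; s4-b>s0

Let each state record the length of the longest suffix of the input read so far that is also a prefix of `aaab`. s1 means the last symbol is `a`; s2 means the last 2 symbols are `aa`; s3 means the last 3 symbols are `aaa`; s4 means the last 4 symbols are `aaab`. Accept only at s4, where the string currently ends in `aaab`.
A 5-state machine:
        a   b  
>  s0   s1  s0 
   s1   s2  s0 
   s2   s3  s0 
   s3   s3  s4 
 * s4   s1  s0 
(> = start, * = accepting)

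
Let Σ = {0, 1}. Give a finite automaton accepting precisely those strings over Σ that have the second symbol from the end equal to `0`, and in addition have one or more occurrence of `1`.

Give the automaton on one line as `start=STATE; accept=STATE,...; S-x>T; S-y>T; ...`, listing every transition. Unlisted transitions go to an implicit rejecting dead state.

start=q0; accept=q3,q5; q0-0>q1; q0-1>q2; q1-0>q1; q1-1>q3; q2-0>q4; q2-1>q2; q3-0>q4; q3-1>q2; q4-0>q5; q4-1>q3; q5-0>q5; q5-1>q3

Run two small machines in parallel and take their product. One (7 states) tracks the last 2 symbols read; the other (3 states) tracks the count of `1`s, saturating at 2. Each combined state is a pair, one component from each; accept when both components accept. After merging equivalent states the machine shrinks.
6 states suffice.
        0   1  
>  q0   q1  q2 
   q1   q1  q3 
   q2   q4  q2 
 * q3   q4  q2 
   q4   q5  q3 
 * q5   q5  q3 
(> = start, * = accepting)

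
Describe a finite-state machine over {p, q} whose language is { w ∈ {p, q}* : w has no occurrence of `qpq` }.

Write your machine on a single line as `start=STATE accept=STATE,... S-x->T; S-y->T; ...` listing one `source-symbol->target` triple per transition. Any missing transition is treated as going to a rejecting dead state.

start=A; accept=A,B,C; A-p->A; A-q->B; B-p->C; B-q->B; C-p->A; C-q->D; D-p->D; D-q->D

This is the complement of 'contains `qpq`'. Use the same substring-matching states — A through D holding how much of `qpq` has just been matched — but flip the accepting set: everything except the trap D accepts.
4 states suffice.
       p  q 
>* A   A  B 
 * B   C  B 
 * C   A  D 
   D   D  D 
(> = start, * = accepting)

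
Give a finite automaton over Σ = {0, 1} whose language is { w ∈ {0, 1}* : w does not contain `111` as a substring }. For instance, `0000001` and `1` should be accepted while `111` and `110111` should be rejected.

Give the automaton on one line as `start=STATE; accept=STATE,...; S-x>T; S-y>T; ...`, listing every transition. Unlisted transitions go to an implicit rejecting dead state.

start=q0; accept=q0,q1,q2; q0-0>q0; q0-1>q1; q1-0>q0; q1-1>q2; q2-0>q0; q2-1>q3; q3-0>q3; q3-1>q3

This is the complement of 'contains `111`'. Use the same substring-matching states — q0 through q3 holding how much of `111` has just been matched — but flip the accepting set: everything except the trap q3 accepts.
4 states suffice.
        0   1  
>* q0   q0  q1 
 * q1   q0  q2 
 * q2   q0  q3 
   q3   q3  q3 
(> = start, * = accepting)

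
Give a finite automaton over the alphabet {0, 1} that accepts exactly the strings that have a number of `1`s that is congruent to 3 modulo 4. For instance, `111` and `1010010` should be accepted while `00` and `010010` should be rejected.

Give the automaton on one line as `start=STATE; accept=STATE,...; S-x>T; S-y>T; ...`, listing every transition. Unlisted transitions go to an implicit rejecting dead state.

start=q0; accept=q3; q0-0>q0; q0-1>q1; q1-0>q1; q1-1>q2; q2-0>q2; q2-1>q3; q3-0>q3; q3-1>q0

Keep the running count of `1`s modulo 4: each `1` advances along the cycle q0 → q1 → q2 → q3 → q0 while other symbols loop. Accept at q3.
A 4-state machine:
        0   1  
>  q0   q0  q1 
   q1   q1  q2 
   q2   q2  q3 
 * q3   q3  q0 
(> = start, * = accepting)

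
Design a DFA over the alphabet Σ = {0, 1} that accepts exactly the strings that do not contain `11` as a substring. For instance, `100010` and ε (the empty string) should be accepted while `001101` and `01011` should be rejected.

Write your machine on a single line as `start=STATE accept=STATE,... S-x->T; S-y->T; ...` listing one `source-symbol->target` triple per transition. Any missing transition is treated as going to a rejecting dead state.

Track partial matches of the forbidden pattern `11`. State q2 is a dead state reached once `11` has occurred; every other state accepts. q0 means no part of `11` is currently matched.
With 3 states:
        0   1  
>* q0   q0  q1 
 * q1   q0  q2 
   q2   q2  q2 
(> = start, * = accepting)

start=q0; accept=q0,q1; q0-0->q0; q0-1->q1; q1-0->q0; q1-1->q2; q2-0->q2; q2-1->q2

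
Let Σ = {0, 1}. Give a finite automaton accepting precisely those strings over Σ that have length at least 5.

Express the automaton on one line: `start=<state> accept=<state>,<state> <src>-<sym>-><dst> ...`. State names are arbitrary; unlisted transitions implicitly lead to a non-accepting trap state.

Count input length up to 6: every symbol moves from S0 toward S6, which means 'more than 5' and absorbs. Accept from {S5, S6}.
        0   1  
>  S0   S1  S1 
   S1   S2  S2 
   S2   S3  S3 
   S3   S4  S4 
   S4   S5  S5 
 * S5   S6  S6 
 * S6   S6  S6 
(> = start, * = accepting)

start=S0 accept=S5,S6 S0-0->S1 S0-1->S1 S1-0->S2 S1-1->S2 S2-0->S3 S2-1->S3 S3-0->S4 S3-1->S4 S4-0->S5 S4-1->S5 S5-0->S6 S5-1->S6 S6-0->S6 S6-1->S6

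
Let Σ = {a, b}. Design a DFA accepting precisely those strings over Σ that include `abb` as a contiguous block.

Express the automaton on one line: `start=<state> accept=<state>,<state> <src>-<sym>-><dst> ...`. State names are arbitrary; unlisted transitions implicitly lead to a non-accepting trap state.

States s0..s2 record the length of the longest prefix of `abb` that matches the current input suffix. Reaching s3 means `abb` has been seen, and we stay there forever. Accept from s3.
A 4-state machine:
        a   b  
>  s0   s1  s0 
   s1   s1  s2 
   s2   s1  s3 
 * s3   s3  s3 
(> = start, * = accepting)

start=s0 accept=s3 s0-a->s1 s0-b->s0 s1-a->s1 s1-b->s2 s2-a->s1 s2-b->s3 s3-a->s3 s3-b->s3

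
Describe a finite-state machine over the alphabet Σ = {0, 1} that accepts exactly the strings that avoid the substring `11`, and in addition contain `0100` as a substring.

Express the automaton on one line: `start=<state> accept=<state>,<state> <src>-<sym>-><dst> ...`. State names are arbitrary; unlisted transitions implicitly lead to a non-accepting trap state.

Handle the two conditions separately and then intersect. The first has 3 states tracking partial matches of the forbidden pattern `11`; the second has 5 states tracking whether and how much of `0100` has been seen. A product state is a pair (one from each), accepting exactly when both do. Minimizing collapses redundant product states.
8 states suffice.
        0   1  
>  s0   s1  s2 
   s1   s1  s3 
   s2   s1  s4 
   s3   s5  s4 
   s4   s4  s4 
   s5   s6  s3 
 * s6   s6  s7 
 * s7   s6  s4 
(> = start, * = accepting)

start=s0 accept=s6,s7 s0-0->s1 s0-1->s2 s1-0->s1 s1-1->s3 s2-0->s1 s2-1->s4 s3-0->s5 s3-1->s4 s4-0->s4 s4-1->s4 s5-0->s6 s5-1->s3 s6-0->s6 s6-1->s7 s7-0->s6 s7-1->s4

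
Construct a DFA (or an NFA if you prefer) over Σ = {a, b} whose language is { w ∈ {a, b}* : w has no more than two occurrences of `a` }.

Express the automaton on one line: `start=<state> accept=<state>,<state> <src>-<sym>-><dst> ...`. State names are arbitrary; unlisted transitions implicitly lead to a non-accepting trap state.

Only the number of `a`s matters, and only up to 3. Make a chain q0 → q1 → q2 → q3 advanced by each `a` (with q3 absorbing); every other symbol self-loops. The accepting set is {q0, q1, q2}.
        a   b  
>* q0   q1  q0 
 * q1   q2  q1 
 * q2   q3  q2 
   q3   q3  q3 
(> = start, * = accepting)

start=q0 accept=q0,q1,q2 q0-a->q1 q0-b->q0 q1-a->q2 q1-b->q1 q2-a->q3 q2-b->q2 q3-a->q3 q3-b->q3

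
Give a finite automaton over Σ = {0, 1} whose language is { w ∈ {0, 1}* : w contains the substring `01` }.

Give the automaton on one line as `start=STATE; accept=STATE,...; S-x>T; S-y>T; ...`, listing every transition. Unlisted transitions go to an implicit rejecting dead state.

States q0..q1 record the length of the longest prefix of `01` that matches the current input suffix. Reaching q2 means `01` has been seen, and we stay there forever. Accept from q2.
With 3 states:
        0   1  
>  q0   q1  q0 
   q1   q1  q2 
 * q2   q2  q2 
(> = start, * = accepting)

start=q0; accept=q2; q0-0>q1; q0-1>q0; q1-0>q1; q1-1>q2; q2-0>q2; q2-1>q2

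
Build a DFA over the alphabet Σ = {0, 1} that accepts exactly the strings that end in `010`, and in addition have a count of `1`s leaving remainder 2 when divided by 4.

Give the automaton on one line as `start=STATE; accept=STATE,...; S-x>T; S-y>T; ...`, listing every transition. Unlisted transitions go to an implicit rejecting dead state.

start=q0; accept=q6; q0-0>q0; q0-1>q1; q1-0>q2; q1-1>q3; q2-0>q2; q2-1>q4; q3-0>q3; q3-1>q5; q4-0>q6; q4-1>q5; q5-0>q5; q5-1>q0; q6-0>q3; q6-1>q5

Handle the two conditions separately and then intersect. One (4 states) tracks how much of the suffix `010` has currently been matched; the other (4 states) tracks the count of `1`s modulo 4. Each combined state is a pair, one component from each; accept when both components accept. Equivalent product states are then merged.
        0   1  
>  q0   q0  q1 
   q1   q2  q3 
   q2   q2  q4 
   q3   q3  q5 
   q4   q6  q5 
   q5   q5  q0 
 * q6   q3  q5 
(> = start, * = accepting)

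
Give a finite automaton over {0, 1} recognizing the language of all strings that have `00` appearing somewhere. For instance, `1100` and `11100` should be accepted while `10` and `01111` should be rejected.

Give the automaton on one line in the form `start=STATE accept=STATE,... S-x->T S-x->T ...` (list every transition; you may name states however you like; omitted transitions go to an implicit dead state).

Track how much of `00` has been matched so far: state A is no progress, C is the absorbing accept state reached once `00` has occurred. Intermediate states record partial matches; on a mismatch, fall back to the longest reusable overlap.
3 states suffice.
       0  1 
>  A   B  A 
   B   C  A 
 * C   C  C 
(> = start, * = accepting)

start=A accept=C A-0->B A-1->A B-0->C B-1->A C-0->C C-1->C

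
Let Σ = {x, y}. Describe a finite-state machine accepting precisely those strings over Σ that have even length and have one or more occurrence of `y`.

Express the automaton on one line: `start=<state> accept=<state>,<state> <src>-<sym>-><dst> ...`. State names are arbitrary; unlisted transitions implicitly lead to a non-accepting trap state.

Run two small machines in parallel and take their product. The first has 2 states tracking the input length modulo 2; the second has 3 states tracking the count of `y`s, saturating at 2. A product state is a pair (one from each), accepting exactly when both do.
        x   y  
>  s0   s1  s2 
   s1   s0  s3 
   s2   s3  s4 
 * s3   s2  s5 
 * s4   s5  s5 
   s5   s4  s4 
(> = start, * = accepting)

start=s0 accept=s3,s4 s0-x->s1 s0-y->s2 s1-x->s0 s1-y->s3 s2-x->s3 s2-y->s4 s3-x->s2 s3-y->s5 s4-x->s5 s4-y->s5 s5-x->s4 s5-y->s4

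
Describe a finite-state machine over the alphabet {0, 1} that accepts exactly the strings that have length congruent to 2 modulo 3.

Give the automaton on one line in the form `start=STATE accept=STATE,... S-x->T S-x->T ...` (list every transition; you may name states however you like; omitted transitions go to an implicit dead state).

start=s0 accept=s2 s0-0->s1 s0-1->s1 s1-0->s2 s1-1->s2 s2-0->s0 s2-1->s0

Only the length mod 3 matters, so use a 3-cycle: from any state, every input symbol moves to the next state, wrapping s2 back to s0. Mark s2 accepting.
With 3 states:
        0   1  
>  s0   s1  s1 
   s1   s2  s2 
 * s2   s0  s0 
(> = start, * = accepting)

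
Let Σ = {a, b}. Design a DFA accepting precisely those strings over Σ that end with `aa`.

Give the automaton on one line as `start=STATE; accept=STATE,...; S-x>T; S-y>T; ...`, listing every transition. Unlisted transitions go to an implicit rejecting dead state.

start=S0; accept=S2; S0-a>S1; S0-b>S0; S1-a>S2; S1-b>S0; S2-a>S2; S2-b>S0

Remember how much of `aa` the current input suffix matches. State S0 means no match yet; S1 means the last symbol is `a`; S2 means the last 2 symbols are `aa`. Only S2 accepts. On a mismatch, fall back to the longest proper suffix that is still a prefix of `aa`.
A 3-state machine:
        a   b  
>  S0   S1  S0 
   S1   S2  S0 
 * S2   S2  S0 
(> = start, * = accepting)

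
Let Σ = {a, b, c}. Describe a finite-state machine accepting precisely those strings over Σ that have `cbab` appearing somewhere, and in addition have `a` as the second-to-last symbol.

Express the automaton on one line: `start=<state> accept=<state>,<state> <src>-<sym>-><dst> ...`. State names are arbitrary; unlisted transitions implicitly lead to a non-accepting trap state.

Build one automaton per condition and run them in lockstep. One (5 states) tracks whether and how much of `cbab` has been seen; the other (13 states) tracks the last 2 symbols read. Each combined state is a pair, one component from each; accept when both components accept. Equivalent product states are then merged.
An 8-state machine:
        a   b   c  
>  s0   s0  s0  s1 
   s1   s0  s2  s1 
   s2   s3  s0  s1 
   s3   s0  s4  s1 
 * s4   s5  s6  s6 
   s5   s7  s4  s4 
   s6   s5  s6  s6 
 * s7   s7  s4  s4 
(> = start, * = accepting)

start=s0 accept=s4,s7 s0-a->s0 s0-b->s0 s0-c->s1 s1-a->s0 s1-b->s2 s1-c->s1 s2-a->s3 s2-b->s0 s2-c->s1 s3-a->s0 s3-b->s4 s3-c->s1 s4-a->s5 s4-b->s6 s4-c->s6 s5-a->s7 s5-b->s4 s5-c->s4 s6-a->s5 s6-b->s6 s6-c->s6 s7-a->s7 s7-b->s4 s7-c->s4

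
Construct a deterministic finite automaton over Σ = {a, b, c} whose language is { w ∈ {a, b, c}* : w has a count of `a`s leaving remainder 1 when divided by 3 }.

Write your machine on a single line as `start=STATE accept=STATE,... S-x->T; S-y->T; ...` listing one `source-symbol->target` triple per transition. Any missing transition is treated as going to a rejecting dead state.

The only thing that matters is how many `a`s have appeared, reduced mod 3. Use one state per residue: s0 for 0, …, s2 for 2. Reading `a` moves to the next residue; anything else stays put. s1 is accepting.
A 3-state machine:
        a   b   c  
>  s0   s1  s0  s0 
 * s1   s2  s1  s1 
   s2   s0  s2  s2 
(> = start, * = accepting)

start=s0; accept=s1; s0-a->s1; s0-b->s0; s0-c->s0; s1-a->s2; s1-b->s1; s1-c->s1; s2-a->s0; s2-b->s2; s2-c->s2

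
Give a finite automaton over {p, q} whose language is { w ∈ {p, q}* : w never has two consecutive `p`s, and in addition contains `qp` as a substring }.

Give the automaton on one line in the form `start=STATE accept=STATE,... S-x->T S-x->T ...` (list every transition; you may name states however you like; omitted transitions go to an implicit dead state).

Run two small machines in parallel and take their product. The first has 3 states tracking partial matches of the forbidden pattern `pp`; the second has 3 states tracking whether and how much of `qp` has been seen. A product state is a pair (one from each), accepting exactly when both do. After merging equivalent states the machine shrinks.
With 6 states:
        p   q  
>  s0   s1  s2 
   s1   s3  s2 
   s2   s4  s2 
   s3   s3  s3 
 * s4   s3  s5 
 * s5   s4  s5 
(> = start, * = accepting)

start=s0 accept=s4,s5 s0-p->s1 s0-q->s2 s1-p->s3 s1-q->s2 s2-p->s4 s2-q->s2 s3-p->s3 s3-q->s3 s4-p->s3 s4-q->s5 s5-p->s4 s5-q->s5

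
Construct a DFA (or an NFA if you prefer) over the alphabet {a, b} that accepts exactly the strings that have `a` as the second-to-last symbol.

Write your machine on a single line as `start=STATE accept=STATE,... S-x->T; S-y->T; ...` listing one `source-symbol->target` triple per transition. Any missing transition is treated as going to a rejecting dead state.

start=q0; accept=q3,q4; q0-a->q1; q0-b->q2; q1-a->q3; q1-b->q4; q2-a->q5; q2-b->q6; q3-a->q3; q3-b->q4; q4-a->q5; q4-b->q6; q5-a->q3; q5-b->q4; q6-a->q5; q6-b->q6

A DFA must remember the last 2 symbols (since which symbol is second-to-last isn't known until the input ends). Use one state per possible window of the last ≤2 symbols; accept from those whose window starts with `a`.
        a   b  
>  q0   q1  q2 
   q1   q3  q4 
   q2   q5  q6 
 * q3   q3  q4 
 * q4   q5  q6 
   q5   q3  q4 
   q6   q5  q6 
(> = start, * = accepting)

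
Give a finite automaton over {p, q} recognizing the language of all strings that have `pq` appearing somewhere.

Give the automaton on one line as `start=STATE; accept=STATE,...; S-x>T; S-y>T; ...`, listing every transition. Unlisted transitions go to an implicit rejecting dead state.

start=A; accept=C; A-p>B; A-q>A; B-p>B; B-q>C; C-p>C; C-q>C

States A..B record the length of the longest prefix of `pq` that matches the current input suffix. Reaching C means `pq` has been seen, and we stay there forever. Accept from C.
A 3-state machine:
       p  q 
>  A   B  A 
   B   B  C 
 * C   C  C 
(> = start, * = accepting)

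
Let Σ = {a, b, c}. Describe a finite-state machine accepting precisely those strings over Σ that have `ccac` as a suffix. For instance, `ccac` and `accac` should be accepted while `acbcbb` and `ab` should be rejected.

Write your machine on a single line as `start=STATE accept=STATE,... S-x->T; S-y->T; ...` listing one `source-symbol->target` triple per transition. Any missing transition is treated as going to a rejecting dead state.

Remember how much of `ccac` the current input suffix matches. State s0 means no match yet; s1 means the last symbol is `c`; s2 means the last 2 symbols are `cc`; s3 means the last 3 symbols are `cca`; s4 means the last 4 symbols are `ccac`. Only s4 accepts. On a mismatch, fall back to the longest proper suffix that is still a prefix of `ccac`.
5 states suffice.
        a   b   c  
>  s0   s0  s0  s1 
   s1   s0  s0  s2 
   s2   s3  s0  s2 
   s3   s0  s0  s4 
 * s4   s0  s0  s2 
(> = start, * = accepting)

start=s0; accept=s4; s0-a->s0; s0-b->s0; s0-c->s1; s1-a->s0; s1-b->s0; s1-c->s2; s2-a->s3; s2-b->s0; s2-c->s2; s3-a->s0; s3-b->s0; s3-c->s4; s4-a->s0; s4-b->s0; s4-c->s2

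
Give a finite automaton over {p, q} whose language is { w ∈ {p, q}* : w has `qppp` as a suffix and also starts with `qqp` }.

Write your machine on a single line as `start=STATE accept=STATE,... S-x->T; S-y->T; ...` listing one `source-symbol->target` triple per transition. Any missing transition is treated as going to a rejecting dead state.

start=A; accept=L; A-p->B; A-q->C; B-p->B; B-q->D; C-p->E; C-q->F; D-p->E; D-q->D; E-p->G; E-q->D; F-p->H; F-q->D; G-p->I; G-q->D; H-p->J; H-q->K; I-p->B; I-q->D; J-p->L; J-q->K; K-p->H; K-q->K; L-p->M; L-q->K; M-p->M; M-q->K

Handle the two conditions separately and then intersect. The first has 5 states tracking how much of the suffix `qppp` has currently been matched; the second has 5 states tracking whether the input so far still matches the prefix `qqp`. A product state is a pair (one from each), accepting exactly when both do.
With 13 states:
       p  q 
>  A   B  C 
   B   B  D 
   C   E  F 
   D   E  D 
   E   G  D 
   F   H  D 
   G   I  D 
   H   J  K 
   I   B  D 
   J   L  K 
   K   H  K 
 * L   M  K 
   M   M  K 
(> = start, * = accepting)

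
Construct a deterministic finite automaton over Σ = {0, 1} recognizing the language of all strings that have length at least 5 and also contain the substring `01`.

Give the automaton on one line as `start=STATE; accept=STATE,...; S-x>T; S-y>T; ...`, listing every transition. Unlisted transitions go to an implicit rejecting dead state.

start=S0; accept=S11; S0-0>S1; S0-1>S2; S1-0>S3; S1-1>S4; S2-0>S3; S2-1>S5; S3-0>S6; S3-1>S7; S4-0>S7; S4-1>S7; S5-0>S6; S5-1>S8; S6-0>S9; S6-1>S10; S7-0>S10; S7-1>S10; S8-0>S9; S8-1>S8; S9-0>S9; S9-1>S11; S10-0>S11; S10-1>S11; S11-0>S11; S11-1>S11

Run two small machines in parallel and take their product. The first has 7 states tracking the input length, saturating at 6; the second has 3 states tracking whether and how much of `01` has been seen. A product state is a pair (one from each), accepting exactly when both do. After merging equivalent states the machine shrinks.
With 12 states:
          0    1  
>  S0     S1   S2 
   S1     S3   S4 
   S2     S3   S5 
   S3     S6   S7 
   S4     S7   S7 
   S5     S6   S8 
   S6     S9  S10 
   S7    S10  S10 
   S8     S9   S8 
   S9     S9  S11 
   S10   S11  S11 
 * S11   S11  S11 
(> = start, * = accepting)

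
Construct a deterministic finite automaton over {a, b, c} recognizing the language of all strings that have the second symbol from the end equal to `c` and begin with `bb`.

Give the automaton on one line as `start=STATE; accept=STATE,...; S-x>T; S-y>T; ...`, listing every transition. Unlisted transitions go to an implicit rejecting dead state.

start=S0; accept=S19,S20,S21; S0-a>S1; S0-b>S2; S0-c>S3; S1-a>S4; S1-b>S5; S1-c>S6; S2-a>S7; S2-b>S8; S2-c>S9; S3-a>S10; S3-b>S11; S3-c>S12; S4-a>S4; S4-b>S5; S4-c>S6; S5-a>S7; S5-b>S13; S5-c>S9; S6-a>S10; S6-b>S11; S6-c>S12; S7-a>S4; S7-b>S5; S7-c>S6; S8-a>S14; S8-b>S8; S8-c>S15; S9-a>S10; S9-b>S11; S9-c>S12; S10-a>S4; S10-b>S5; S10-c>S6; S11-a>S7; S11-b>S13; S11-c>S9; S12-a>S10; S12-b>S11; S12-c>S12; S13-a>S7; S13-b>S13; S13-c>S9; S14-a>S16; S14-b>S17; S14-c>S18; S15-a>S19; S15-b>S20; S15-c>S21; S16-a>S16; S16-b>S17; S16-c>S18; S17-a>S14; S17-b>S8; S17-c>S15; S18-a>S19; S18-b>S20; S18-c>S21; S19-a>S16; S19-b>S17; S19-c>S18; S20-a>S14; S20-b>S8; S20-c>S15; S21-a>S19; S21-b>S20; S21-c>S21

Run two small machines in parallel and take their product. The first has 13 states tracking the last 2 symbols read; the second has 4 states tracking whether the input so far still matches the prefix `bb`. A product state is a pair (one from each), accepting exactly when both do.
          a    b    c  
>  S0     S1   S2   S3 
   S1     S4   S5   S6 
   S2     S7   S8   S9 
   S3    S10  S11  S12 
   S4     S4   S5   S6 
   S5     S7  S13   S9 
   S6    S10  S11  S12 
   S7     S4   S5   S6 
   S8    S14   S8  S15 
   S9    S10  S11  S12 
   S10    S4   S5   S6 
   S11    S7  S13   S9 
   S12   S10  S11  S12 
   S13    S7  S13   S9 
   S14   S16  S17  S18 
   S15   S19  S20  S21 
   S16   S16  S17  S18 
   S17   S14   S8  S15 
   S18   S19  S20  S21 
 * S19   S16  S17  S18 
 * S20   S14   S8  S15 
 * S21   S19  S20  S21 
(> = start, * = accepting)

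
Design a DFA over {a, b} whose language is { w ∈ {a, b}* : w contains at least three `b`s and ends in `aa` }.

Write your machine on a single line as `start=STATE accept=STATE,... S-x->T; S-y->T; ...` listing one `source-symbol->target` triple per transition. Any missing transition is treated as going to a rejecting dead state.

Build one automaton per condition and run them in lockstep. One (5 states) tracks the count of `b`s, saturating at 4; the other (3 states) tracks how much of the suffix `aa` has currently been matched. Each combined state is a pair, one component from each; accept when both components accept. After merging equivalent states the machine shrinks.
6 states suffice.
        a   b  
>  q0   q0  q1 
   q1   q1  q2 
   q2   q2  q3 
   q3   q4  q3 
   q4   q5  q3 
 * q5   q5  q3 
(> = start, * = accepting)

start=q0; accept=q5; q0-a->q0; q0-b->q1; q1-a->q1; q1-b->q2; q2-a->q2; q2-b->q3; q3-a->q4; q3-b->q3; q4-a->q5; q4-b->q3; q5-a->q5; q5-b->q3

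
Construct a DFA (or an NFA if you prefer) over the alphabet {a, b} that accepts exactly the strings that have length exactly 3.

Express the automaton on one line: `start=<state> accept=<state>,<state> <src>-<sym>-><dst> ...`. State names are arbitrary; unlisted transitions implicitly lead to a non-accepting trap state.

We only need to distinguish lengths 0, 1, …, 3, and '>3'. Chain S0 → S1 → S2 → S3 → S4 on every symbol, with S4 looping. Accepting states: {S3}.
        a   b  
>  S0   S1  S1 
   S1   S2  S2 
   S2   S3  S3 
 * S3   S4  S4 
   S4   S4  S4 
(> = start, * = accepting)

start=S0 accept=S3 S0-a->S1 S0-b->S1 S1-a->S2 S1-b->S2 S2-a->S3 S2-b->S3 S3-a->S4 S3-b->S4 S4-a->S4 S4-b->S4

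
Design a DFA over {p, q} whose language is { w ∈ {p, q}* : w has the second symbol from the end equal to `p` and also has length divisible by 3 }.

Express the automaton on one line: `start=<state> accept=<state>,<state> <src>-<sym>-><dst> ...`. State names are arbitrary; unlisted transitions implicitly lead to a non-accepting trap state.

Run two small machines in parallel and take their product. One (7 states) tracks the last 2 symbols read; the other (3 states) tracks the input length modulo 3. Each combined state is a pair, one component from each; accept when both components accept.
A 15-state machine:
          p    q  
>  s0     s1   s2 
   s1     s3   s4 
   s2     s5   s6 
   s3     s7   s8 
   s4     s9  s10 
   s5     s7   s8 
   s6     s9  s10 
 * s7    s11  s12 
 * s8    s13  s14 
   s9    s11  s12 
   s10   s13  s14 
   s11    s3   s4 
   s12    s5   s6 
   s13    s3   s4 
   s14    s5   s6 
(> = start, * = accepting)

start=s0 accept=s7,s8 s0-p->s1 s0-q->s2 s1-p->s3 s1-q->s4 s2-p->s5 s2-q->s6 s3-p->s7 s3-q->s8 s4-p->s9 s4-q->s10 s5-p->s7 s5-q->s8 s6-p->s9 s6-q->s10 s7-p->s11 s7-q->s12 s8-p->s13 s8-q->s14 s9-p->s11 s9-q->s12 s10-p->s13 s10-q->s14 s11-p->s3 s11-q->s4 s12-p->s5 s12-q->s6 s13-p->s3 s13-q->s4 s14-p->s5 s14-q->s6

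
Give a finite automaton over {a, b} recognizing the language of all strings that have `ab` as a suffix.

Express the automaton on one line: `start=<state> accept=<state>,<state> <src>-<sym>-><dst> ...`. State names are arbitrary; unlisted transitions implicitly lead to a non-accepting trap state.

Let each state record the length of the longest suffix of the input read so far that is also a prefix of `ab`. q1 means the last symbol is `a`; q2 means the last 2 symbols are `ab`. Accept only at q2, where the string currently ends in `ab`.
        a   b  
>  q0   q1  q0 
   q1   q1  q2 
 * q2   q1  q0 
(> = start, * = accepting)

start=q0 accept=q2 q0-a->q1 q0-b->q0 q1-a->q1 q1-b->q2 q2-a->q1 q2-b->q0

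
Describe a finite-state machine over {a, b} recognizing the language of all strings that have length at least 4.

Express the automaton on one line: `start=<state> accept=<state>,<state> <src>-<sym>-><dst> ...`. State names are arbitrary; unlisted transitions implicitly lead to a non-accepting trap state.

start=s0 accept=s4,s5 s0-a->s1 s0-b->s1 s1-a->s2 s1-b->s2 s2-a->s3 s2-b->s3 s3-a->s4 s3-b->s4 s4-a->s5 s4-b->s5 s5-a->s5 s5-b->s5

We only need to distinguish lengths 0, 1, …, 4, and '>4'. Chain s0 → s1 → s2 → s3 → s4 → s5 on every symbol, with s5 looping. Accepting states: {s4, s5}.
With 6 states:
        a   b  
>  s0   s1  s1 
   s1   s2  s2 
   s2   s3  s3 
   s3   s4  s4 
 * s4   s5  s5 
 * s5   s5  s5 
(> = start, * = accepting)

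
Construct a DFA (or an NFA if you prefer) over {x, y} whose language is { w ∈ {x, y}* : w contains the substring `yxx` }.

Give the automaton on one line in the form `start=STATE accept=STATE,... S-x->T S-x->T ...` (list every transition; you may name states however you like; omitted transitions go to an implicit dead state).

start=s0 accept=s3 s0-x->s0 s0-y->s1 s1-x->s2 s1-y->s1 s2-x->s3 s2-y->s1 s3-x->s3 s3-y->s3

States s0..s2 record the length of the longest prefix of `yxx` that matches the current input suffix. Reaching s3 means `yxx` has been seen, and we stay there forever. Accept from s3.
4 states suffice.
        x   y  
>  s0   s0  s1 
   s1   s2  s1 
   s2   s3  s1 
 * s3   s3  s3 
(> = start, * = accepting)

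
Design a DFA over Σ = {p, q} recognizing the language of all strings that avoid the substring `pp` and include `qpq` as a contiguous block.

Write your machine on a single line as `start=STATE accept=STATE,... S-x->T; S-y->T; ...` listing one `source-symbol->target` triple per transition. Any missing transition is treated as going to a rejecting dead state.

Build one automaton per condition and run them in lockstep. The first has 3 states tracking partial matches of the forbidden pattern `pp`; the second has 4 states tracking whether and how much of `qpq` has been seen. A product state is a pair (one from each), accepting exactly when both do. Minimizing collapses redundant product states.
7 states suffice.
       p  q 
>  A   B  C 
   B   D  C 
   C   E  C 
   D   D  D 
   E   D  F 
 * F   G  F 
 * G   D  F 
(> = start, * = accepting)

start=A; accept=F,G; A-p->B; A-q->C; B-p->D; B-q->C; C-p->E; C-q->C; D-p->D; D-q->D; E-p->D; E-q->F; F-p->G; F-q->F; G-p->D; G-q->F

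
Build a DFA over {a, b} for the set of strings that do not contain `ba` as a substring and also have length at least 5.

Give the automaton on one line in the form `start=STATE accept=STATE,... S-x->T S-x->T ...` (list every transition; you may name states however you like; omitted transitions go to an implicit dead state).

start=S0 accept=S10,S11 S0-a->S1 S0-b->S2 S1-a->S3 S1-b->S4 S2-a->S5 S2-b->S4 S3-a->S6 S3-b->S7 S4-a->S5 S4-b->S7 S5-a->S5 S5-b->S5 S6-a->S8 S6-b->S9 S7-a->S5 S7-b->S9 S8-a->S10 S8-b->S11 S9-a->S5 S9-b->S11 S10-a->S10 S10-b->S11 S11-a->S5 S11-b->S11

Run two small machines in parallel and take their product. The first has 3 states tracking partial matches of the forbidden pattern `ba`; the second has 7 states tracking the input length, saturating at 6. A product state is a pair (one from each), accepting exactly when both do. Equivalent product states are then merged.
A 12-state machine:
          a    b  
>  S0     S1   S2 
   S1     S3   S4 
   S2     S5   S4 
   S3     S6   S7 
   S4     S5   S7 
   S5     S5   S5 
   S6     S8   S9 
   S7     S5   S9 
   S8    S10  S11 
   S9     S5  S11 
 * S10   S10  S11 
 * S11    S5  S11 
(> = start, * = accepting)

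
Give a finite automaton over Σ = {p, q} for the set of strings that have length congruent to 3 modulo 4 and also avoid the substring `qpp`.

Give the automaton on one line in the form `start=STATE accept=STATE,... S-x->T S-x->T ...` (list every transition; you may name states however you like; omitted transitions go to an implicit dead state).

start=S0 accept=S6,S7,S8 S0-p->S1 S0-q->S2 S1-p->S3 S1-q->S4 S2-p->S5 S2-q->S4 S3-p->S6 S3-q->S7 S4-p->S8 S4-q->S7 S5-p->S9 S5-q->S7 S6-p->S0 S6-q->S10 S7-p->S11 S7-q->S10 S8-p->S9 S8-q->S10 S9-p->S9 S9-q->S9 S10-p->S12 S10-q->S2 S11-p->S9 S11-q->S2 S12-p->S9 S12-q->S4

Build one automaton per condition and run them in lockstep. One (4 states) tracks the input length modulo 4; the other (4 states) tracks partial matches of the forbidden pattern `qpp`. Each combined state is a pair, one component from each; accept when both components accept. Minimizing collapses redundant product states.
          p    q  
>  S0     S1   S2 
   S1     S3   S4 
   S2     S5   S4 
   S3     S6   S7 
   S4     S8   S7 
   S5     S9   S7 
 * S6     S0  S10 
 * S7    S11  S10 
 * S8     S9  S10 
   S9     S9   S9 
   S10   S12   S2 
   S11    S9   S2 
   S12    S9   S4 
(> = start, * = accepting)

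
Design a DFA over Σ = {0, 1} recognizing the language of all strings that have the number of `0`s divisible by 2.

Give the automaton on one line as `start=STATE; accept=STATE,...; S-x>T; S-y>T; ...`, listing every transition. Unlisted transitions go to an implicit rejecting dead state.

Keep the running count of `0`s modulo 2: each `0` advances along the cycle S0 → S1 → S0 while other symbols loop. Accept at S0.
        0   1  
>* S0   S1  S0 
   S1   S0  S1 
(> = start, * = accepting)

start=S0; accept=S0; S0-0>S1; S0-1>S0; S1-0>S0; S1-1>S1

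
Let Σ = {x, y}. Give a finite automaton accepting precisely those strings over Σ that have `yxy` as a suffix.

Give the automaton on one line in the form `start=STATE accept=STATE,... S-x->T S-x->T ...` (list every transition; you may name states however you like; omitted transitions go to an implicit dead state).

start=q0 accept=q3 q0-x->q0 q0-y->q1 q1-x->q2 q1-y->q1 q2-x->q0 q2-y->q3 q3-x->q2 q3-y->q1

Remember how much of `yxy` the current input suffix matches. State q0 means no match yet; q1 means the last symbol is `y`; q2 means the last 2 symbols are `yx`; q3 means the last 3 symbols are `yxy`. Only q3 accepts. On a mismatch, fall back to the longest proper suffix that is still a prefix of `yxy`.
4 states suffice.
        x   y  
>  q0   q0  q1 
   q1   q2  q1 
   q2   q0  q3 
 * q3   q2  q1 
(> = start, * = accepting)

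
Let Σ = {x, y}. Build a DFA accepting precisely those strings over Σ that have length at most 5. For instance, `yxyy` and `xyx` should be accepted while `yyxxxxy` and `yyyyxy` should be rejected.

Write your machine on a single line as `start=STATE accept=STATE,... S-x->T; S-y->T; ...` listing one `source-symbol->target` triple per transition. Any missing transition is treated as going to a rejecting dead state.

Count input length up to 6: every symbol moves from s0 toward s6, which means 'more than 5' and absorbs. Accept from {s0, s1, s2, s3, s4, s5}.
        x   y  
>* s0   s1  s1 
 * s1   s2  s2 
 * s2   s3  s3 
 * s3   s4  s4 
 * s4   s5  s5 
 * s5   s6  s6 
   s6   s6  s6 
(> = start, * = accepting)

start=s0; accept=s0,s1,s2,s3,s4,s5; s0-x->s1; s0-y->s1; s1-x->s2; s1-y->s2; s2-x->s3; s2-y->s3; s3-x->s4; s3-y->s4; s4-x->s5; s4-y->s5; s5-x->s6; s5-y->s6; s6-x->s6; s6-y->s6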